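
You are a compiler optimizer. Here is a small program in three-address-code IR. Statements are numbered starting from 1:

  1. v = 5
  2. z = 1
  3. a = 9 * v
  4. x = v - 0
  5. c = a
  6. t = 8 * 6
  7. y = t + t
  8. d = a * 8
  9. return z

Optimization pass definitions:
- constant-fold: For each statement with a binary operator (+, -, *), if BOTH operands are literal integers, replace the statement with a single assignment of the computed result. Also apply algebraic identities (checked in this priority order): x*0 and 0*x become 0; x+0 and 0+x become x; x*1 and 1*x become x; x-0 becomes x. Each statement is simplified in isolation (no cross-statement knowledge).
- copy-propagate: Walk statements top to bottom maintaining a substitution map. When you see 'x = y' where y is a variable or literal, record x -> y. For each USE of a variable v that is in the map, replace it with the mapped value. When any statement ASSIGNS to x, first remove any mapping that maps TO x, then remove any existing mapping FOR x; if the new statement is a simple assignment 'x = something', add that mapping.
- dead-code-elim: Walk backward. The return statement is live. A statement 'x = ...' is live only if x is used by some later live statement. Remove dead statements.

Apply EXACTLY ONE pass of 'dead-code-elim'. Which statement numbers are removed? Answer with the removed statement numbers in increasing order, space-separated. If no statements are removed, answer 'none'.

Backward liveness scan:
Stmt 1 'v = 5': DEAD (v not in live set [])
Stmt 2 'z = 1': KEEP (z is live); live-in = []
Stmt 3 'a = 9 * v': DEAD (a not in live set ['z'])
Stmt 4 'x = v - 0': DEAD (x not in live set ['z'])
Stmt 5 'c = a': DEAD (c not in live set ['z'])
Stmt 6 't = 8 * 6': DEAD (t not in live set ['z'])
Stmt 7 'y = t + t': DEAD (y not in live set ['z'])
Stmt 8 'd = a * 8': DEAD (d not in live set ['z'])
Stmt 9 'return z': KEEP (return); live-in = ['z']
Removed statement numbers: [1, 3, 4, 5, 6, 7, 8]
Surviving IR:
  z = 1
  return z

Answer: 1 3 4 5 6 7 8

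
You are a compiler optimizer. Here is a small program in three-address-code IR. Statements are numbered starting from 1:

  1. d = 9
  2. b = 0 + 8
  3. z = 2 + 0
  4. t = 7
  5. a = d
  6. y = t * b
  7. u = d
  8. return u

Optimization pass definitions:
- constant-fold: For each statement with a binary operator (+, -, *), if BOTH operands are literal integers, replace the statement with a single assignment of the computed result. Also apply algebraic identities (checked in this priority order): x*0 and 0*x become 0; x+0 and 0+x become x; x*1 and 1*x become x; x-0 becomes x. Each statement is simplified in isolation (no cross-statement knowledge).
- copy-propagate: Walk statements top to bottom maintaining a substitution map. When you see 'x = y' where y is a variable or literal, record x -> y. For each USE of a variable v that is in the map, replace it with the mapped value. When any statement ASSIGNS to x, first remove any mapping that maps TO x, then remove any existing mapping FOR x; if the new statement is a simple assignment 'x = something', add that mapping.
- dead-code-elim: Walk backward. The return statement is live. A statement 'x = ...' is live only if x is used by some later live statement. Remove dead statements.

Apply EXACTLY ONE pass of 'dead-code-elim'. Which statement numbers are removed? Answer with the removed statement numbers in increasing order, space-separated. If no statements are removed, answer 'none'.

Answer: 2 3 4 5 6

Derivation:
Backward liveness scan:
Stmt 1 'd = 9': KEEP (d is live); live-in = []
Stmt 2 'b = 0 + 8': DEAD (b not in live set ['d'])
Stmt 3 'z = 2 + 0': DEAD (z not in live set ['d'])
Stmt 4 't = 7': DEAD (t not in live set ['d'])
Stmt 5 'a = d': DEAD (a not in live set ['d'])
Stmt 6 'y = t * b': DEAD (y not in live set ['d'])
Stmt 7 'u = d': KEEP (u is live); live-in = ['d']
Stmt 8 'return u': KEEP (return); live-in = ['u']
Removed statement numbers: [2, 3, 4, 5, 6]
Surviving IR:
  d = 9
  u = d
  return u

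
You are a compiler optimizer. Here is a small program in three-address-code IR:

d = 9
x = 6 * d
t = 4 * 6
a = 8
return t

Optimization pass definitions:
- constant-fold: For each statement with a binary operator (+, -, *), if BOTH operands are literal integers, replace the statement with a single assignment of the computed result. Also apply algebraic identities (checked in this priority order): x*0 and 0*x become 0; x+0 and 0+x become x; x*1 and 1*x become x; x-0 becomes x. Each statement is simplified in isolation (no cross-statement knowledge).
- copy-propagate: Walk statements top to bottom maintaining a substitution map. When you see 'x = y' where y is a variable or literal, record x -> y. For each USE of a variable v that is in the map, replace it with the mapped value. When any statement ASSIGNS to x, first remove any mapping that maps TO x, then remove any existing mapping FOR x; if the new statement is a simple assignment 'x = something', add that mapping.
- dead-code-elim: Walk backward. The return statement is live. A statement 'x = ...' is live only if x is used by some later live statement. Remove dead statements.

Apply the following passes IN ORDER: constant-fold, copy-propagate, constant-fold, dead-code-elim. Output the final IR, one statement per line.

Initial IR:
  d = 9
  x = 6 * d
  t = 4 * 6
  a = 8
  return t
After constant-fold (5 stmts):
  d = 9
  x = 6 * d
  t = 24
  a = 8
  return t
After copy-propagate (5 stmts):
  d = 9
  x = 6 * 9
  t = 24
  a = 8
  return 24
After constant-fold (5 stmts):
  d = 9
  x = 54
  t = 24
  a = 8
  return 24
After dead-code-elim (1 stmts):
  return 24

Answer: return 24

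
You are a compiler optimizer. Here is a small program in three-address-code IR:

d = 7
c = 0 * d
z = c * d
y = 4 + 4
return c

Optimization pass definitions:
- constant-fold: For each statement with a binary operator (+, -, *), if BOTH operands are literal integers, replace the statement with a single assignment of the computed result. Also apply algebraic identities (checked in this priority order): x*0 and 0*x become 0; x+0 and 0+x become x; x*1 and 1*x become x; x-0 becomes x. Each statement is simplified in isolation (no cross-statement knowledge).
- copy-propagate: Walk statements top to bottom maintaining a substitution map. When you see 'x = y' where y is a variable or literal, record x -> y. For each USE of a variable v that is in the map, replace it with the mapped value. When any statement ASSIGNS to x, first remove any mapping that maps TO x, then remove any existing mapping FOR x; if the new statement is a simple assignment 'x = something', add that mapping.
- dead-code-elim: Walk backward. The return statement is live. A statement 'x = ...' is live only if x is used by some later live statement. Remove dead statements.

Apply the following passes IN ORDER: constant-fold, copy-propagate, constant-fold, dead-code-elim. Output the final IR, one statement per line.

Answer: return 0

Derivation:
Initial IR:
  d = 7
  c = 0 * d
  z = c * d
  y = 4 + 4
  return c
After constant-fold (5 stmts):
  d = 7
  c = 0
  z = c * d
  y = 8
  return c
After copy-propagate (5 stmts):
  d = 7
  c = 0
  z = 0 * 7
  y = 8
  return 0
After constant-fold (5 stmts):
  d = 7
  c = 0
  z = 0
  y = 8
  return 0
After dead-code-elim (1 stmts):
  return 0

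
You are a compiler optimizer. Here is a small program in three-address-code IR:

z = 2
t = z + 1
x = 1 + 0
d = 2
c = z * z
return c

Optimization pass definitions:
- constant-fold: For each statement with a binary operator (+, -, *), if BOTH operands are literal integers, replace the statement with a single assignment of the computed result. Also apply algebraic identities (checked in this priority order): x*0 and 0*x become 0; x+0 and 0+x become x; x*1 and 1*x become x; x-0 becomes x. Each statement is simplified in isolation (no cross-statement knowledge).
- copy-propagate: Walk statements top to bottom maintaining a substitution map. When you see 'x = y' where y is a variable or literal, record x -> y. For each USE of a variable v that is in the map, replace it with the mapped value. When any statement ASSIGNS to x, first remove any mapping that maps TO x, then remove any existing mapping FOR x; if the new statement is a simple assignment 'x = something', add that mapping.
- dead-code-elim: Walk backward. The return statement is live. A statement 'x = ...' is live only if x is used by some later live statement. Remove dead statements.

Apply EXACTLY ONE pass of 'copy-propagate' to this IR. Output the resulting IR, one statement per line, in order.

Applying copy-propagate statement-by-statement:
  [1] z = 2  (unchanged)
  [2] t = z + 1  -> t = 2 + 1
  [3] x = 1 + 0  (unchanged)
  [4] d = 2  (unchanged)
  [5] c = z * z  -> c = 2 * 2
  [6] return c  (unchanged)
Result (6 stmts):
  z = 2
  t = 2 + 1
  x = 1 + 0
  d = 2
  c = 2 * 2
  return c

Answer: z = 2
t = 2 + 1
x = 1 + 0
d = 2
c = 2 * 2
return c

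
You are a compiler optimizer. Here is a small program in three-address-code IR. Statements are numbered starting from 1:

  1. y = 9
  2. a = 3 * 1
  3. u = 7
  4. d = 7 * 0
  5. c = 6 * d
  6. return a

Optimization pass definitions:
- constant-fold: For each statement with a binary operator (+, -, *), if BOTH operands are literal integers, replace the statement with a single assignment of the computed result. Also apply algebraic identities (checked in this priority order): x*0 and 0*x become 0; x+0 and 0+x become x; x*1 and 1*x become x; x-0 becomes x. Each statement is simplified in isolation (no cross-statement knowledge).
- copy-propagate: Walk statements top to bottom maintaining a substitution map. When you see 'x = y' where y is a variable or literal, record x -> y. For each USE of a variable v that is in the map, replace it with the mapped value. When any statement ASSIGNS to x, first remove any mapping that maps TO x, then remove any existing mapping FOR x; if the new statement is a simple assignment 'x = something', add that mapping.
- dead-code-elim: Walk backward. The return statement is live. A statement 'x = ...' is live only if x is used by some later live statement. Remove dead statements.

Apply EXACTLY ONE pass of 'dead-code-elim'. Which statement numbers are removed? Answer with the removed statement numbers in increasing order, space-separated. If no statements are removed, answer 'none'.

Answer: 1 3 4 5

Derivation:
Backward liveness scan:
Stmt 1 'y = 9': DEAD (y not in live set [])
Stmt 2 'a = 3 * 1': KEEP (a is live); live-in = []
Stmt 3 'u = 7': DEAD (u not in live set ['a'])
Stmt 4 'd = 7 * 0': DEAD (d not in live set ['a'])
Stmt 5 'c = 6 * d': DEAD (c not in live set ['a'])
Stmt 6 'return a': KEEP (return); live-in = ['a']
Removed statement numbers: [1, 3, 4, 5]
Surviving IR:
  a = 3 * 1
  return a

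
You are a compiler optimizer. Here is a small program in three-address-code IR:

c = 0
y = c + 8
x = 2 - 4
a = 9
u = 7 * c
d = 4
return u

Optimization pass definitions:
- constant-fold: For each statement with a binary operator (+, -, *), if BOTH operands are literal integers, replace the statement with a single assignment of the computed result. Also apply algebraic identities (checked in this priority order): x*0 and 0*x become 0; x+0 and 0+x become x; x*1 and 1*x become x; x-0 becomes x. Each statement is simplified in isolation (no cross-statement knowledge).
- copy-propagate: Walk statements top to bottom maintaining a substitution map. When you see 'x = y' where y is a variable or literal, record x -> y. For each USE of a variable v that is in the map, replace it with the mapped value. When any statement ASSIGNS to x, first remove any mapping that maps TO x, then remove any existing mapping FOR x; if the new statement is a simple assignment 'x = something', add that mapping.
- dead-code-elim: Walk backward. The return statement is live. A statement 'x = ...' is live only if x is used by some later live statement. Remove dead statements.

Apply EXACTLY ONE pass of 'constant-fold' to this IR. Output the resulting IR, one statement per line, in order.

Answer: c = 0
y = c + 8
x = -2
a = 9
u = 7 * c
d = 4
return u

Derivation:
Applying constant-fold statement-by-statement:
  [1] c = 0  (unchanged)
  [2] y = c + 8  (unchanged)
  [3] x = 2 - 4  -> x = -2
  [4] a = 9  (unchanged)
  [5] u = 7 * c  (unchanged)
  [6] d = 4  (unchanged)
  [7] return u  (unchanged)
Result (7 stmts):
  c = 0
  y = c + 8
  x = -2
  a = 9
  u = 7 * c
  d = 4
  return u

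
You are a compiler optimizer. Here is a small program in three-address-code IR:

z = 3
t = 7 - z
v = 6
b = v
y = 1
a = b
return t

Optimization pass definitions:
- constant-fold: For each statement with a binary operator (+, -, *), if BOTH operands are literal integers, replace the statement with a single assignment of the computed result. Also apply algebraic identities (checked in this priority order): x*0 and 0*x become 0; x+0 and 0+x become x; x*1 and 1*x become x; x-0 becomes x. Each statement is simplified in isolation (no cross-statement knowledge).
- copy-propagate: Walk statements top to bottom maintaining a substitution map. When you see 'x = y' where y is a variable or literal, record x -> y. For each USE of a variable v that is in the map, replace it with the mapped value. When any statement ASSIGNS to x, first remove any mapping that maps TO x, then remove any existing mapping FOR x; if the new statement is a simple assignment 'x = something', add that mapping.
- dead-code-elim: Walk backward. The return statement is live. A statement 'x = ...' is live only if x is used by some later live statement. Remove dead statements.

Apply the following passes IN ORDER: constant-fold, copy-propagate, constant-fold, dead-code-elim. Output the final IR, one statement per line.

Initial IR:
  z = 3
  t = 7 - z
  v = 6
  b = v
  y = 1
  a = b
  return t
After constant-fold (7 stmts):
  z = 3
  t = 7 - z
  v = 6
  b = v
  y = 1
  a = b
  return t
After copy-propagate (7 stmts):
  z = 3
  t = 7 - 3
  v = 6
  b = 6
  y = 1
  a = 6
  return t
After constant-fold (7 stmts):
  z = 3
  t = 4
  v = 6
  b = 6
  y = 1
  a = 6
  return t
After dead-code-elim (2 stmts):
  t = 4
  return t

Answer: t = 4
return t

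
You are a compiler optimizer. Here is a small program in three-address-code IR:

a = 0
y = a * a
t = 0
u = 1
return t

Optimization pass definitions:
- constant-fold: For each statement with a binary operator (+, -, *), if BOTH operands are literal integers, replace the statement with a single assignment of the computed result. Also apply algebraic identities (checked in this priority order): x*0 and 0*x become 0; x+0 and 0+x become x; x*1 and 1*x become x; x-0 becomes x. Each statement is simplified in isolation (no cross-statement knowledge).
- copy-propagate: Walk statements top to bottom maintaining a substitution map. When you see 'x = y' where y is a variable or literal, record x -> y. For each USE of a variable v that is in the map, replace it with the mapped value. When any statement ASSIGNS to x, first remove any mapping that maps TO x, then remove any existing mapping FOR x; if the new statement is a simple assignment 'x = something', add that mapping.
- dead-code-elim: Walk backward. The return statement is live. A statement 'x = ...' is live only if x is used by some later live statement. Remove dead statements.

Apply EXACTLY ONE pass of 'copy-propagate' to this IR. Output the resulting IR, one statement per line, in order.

Applying copy-propagate statement-by-statement:
  [1] a = 0  (unchanged)
  [2] y = a * a  -> y = 0 * 0
  [3] t = 0  (unchanged)
  [4] u = 1  (unchanged)
  [5] return t  -> return 0
Result (5 stmts):
  a = 0
  y = 0 * 0
  t = 0
  u = 1
  return 0

Answer: a = 0
y = 0 * 0
t = 0
u = 1
return 0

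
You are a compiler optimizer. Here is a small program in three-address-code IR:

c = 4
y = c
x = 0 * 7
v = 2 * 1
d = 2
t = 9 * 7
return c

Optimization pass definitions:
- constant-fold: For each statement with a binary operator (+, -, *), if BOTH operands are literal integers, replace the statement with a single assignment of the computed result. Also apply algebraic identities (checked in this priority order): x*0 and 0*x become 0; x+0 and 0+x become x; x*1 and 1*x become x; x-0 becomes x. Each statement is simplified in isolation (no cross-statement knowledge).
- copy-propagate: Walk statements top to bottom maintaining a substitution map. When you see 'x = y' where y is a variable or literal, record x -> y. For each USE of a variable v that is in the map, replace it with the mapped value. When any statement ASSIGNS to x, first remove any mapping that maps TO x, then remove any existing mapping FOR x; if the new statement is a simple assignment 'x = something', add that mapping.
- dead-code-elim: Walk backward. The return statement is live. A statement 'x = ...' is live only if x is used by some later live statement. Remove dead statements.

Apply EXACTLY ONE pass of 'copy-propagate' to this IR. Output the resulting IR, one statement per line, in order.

Applying copy-propagate statement-by-statement:
  [1] c = 4  (unchanged)
  [2] y = c  -> y = 4
  [3] x = 0 * 7  (unchanged)
  [4] v = 2 * 1  (unchanged)
  [5] d = 2  (unchanged)
  [6] t = 9 * 7  (unchanged)
  [7] return c  -> return 4
Result (7 stmts):
  c = 4
  y = 4
  x = 0 * 7
  v = 2 * 1
  d = 2
  t = 9 * 7
  return 4

Answer: c = 4
y = 4
x = 0 * 7
v = 2 * 1
d = 2
t = 9 * 7
return 4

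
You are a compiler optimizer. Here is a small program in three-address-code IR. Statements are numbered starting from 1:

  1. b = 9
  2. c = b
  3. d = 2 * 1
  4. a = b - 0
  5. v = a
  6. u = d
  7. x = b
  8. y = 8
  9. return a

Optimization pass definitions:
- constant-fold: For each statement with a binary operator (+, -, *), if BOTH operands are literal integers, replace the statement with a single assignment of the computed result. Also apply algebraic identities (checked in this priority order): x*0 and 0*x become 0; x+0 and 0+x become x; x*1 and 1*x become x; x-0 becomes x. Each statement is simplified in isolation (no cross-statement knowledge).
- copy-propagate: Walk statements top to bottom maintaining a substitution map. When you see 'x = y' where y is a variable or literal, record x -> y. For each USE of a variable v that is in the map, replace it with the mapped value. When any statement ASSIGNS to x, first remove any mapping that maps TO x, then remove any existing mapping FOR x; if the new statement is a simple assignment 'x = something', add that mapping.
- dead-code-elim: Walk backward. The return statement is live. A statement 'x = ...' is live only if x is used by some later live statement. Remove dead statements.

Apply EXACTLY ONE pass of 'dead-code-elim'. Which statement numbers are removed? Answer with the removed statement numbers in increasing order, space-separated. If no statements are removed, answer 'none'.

Answer: 2 3 5 6 7 8

Derivation:
Backward liveness scan:
Stmt 1 'b = 9': KEEP (b is live); live-in = []
Stmt 2 'c = b': DEAD (c not in live set ['b'])
Stmt 3 'd = 2 * 1': DEAD (d not in live set ['b'])
Stmt 4 'a = b - 0': KEEP (a is live); live-in = ['b']
Stmt 5 'v = a': DEAD (v not in live set ['a'])
Stmt 6 'u = d': DEAD (u not in live set ['a'])
Stmt 7 'x = b': DEAD (x not in live set ['a'])
Stmt 8 'y = 8': DEAD (y not in live set ['a'])
Stmt 9 'return a': KEEP (return); live-in = ['a']
Removed statement numbers: [2, 3, 5, 6, 7, 8]
Surviving IR:
  b = 9
  a = b - 0
  return a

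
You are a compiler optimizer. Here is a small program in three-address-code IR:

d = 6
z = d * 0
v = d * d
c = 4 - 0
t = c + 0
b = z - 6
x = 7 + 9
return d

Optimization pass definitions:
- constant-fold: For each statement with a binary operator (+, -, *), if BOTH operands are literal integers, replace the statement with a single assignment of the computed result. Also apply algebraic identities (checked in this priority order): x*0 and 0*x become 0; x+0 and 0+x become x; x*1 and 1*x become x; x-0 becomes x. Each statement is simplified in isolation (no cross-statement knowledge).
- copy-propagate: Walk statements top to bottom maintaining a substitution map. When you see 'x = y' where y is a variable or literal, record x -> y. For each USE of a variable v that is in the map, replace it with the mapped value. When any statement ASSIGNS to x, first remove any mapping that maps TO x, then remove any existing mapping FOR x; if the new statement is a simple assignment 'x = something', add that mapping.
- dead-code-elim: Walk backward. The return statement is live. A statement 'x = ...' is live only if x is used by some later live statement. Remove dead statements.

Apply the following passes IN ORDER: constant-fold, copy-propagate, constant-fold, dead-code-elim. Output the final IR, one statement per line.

Initial IR:
  d = 6
  z = d * 0
  v = d * d
  c = 4 - 0
  t = c + 0
  b = z - 6
  x = 7 + 9
  return d
After constant-fold (8 stmts):
  d = 6
  z = 0
  v = d * d
  c = 4
  t = c
  b = z - 6
  x = 16
  return d
After copy-propagate (8 stmts):
  d = 6
  z = 0
  v = 6 * 6
  c = 4
  t = 4
  b = 0 - 6
  x = 16
  return 6
After constant-fold (8 stmts):
  d = 6
  z = 0
  v = 36
  c = 4
  t = 4
  b = -6
  x = 16
  return 6
After dead-code-elim (1 stmts):
  return 6

Answer: return 6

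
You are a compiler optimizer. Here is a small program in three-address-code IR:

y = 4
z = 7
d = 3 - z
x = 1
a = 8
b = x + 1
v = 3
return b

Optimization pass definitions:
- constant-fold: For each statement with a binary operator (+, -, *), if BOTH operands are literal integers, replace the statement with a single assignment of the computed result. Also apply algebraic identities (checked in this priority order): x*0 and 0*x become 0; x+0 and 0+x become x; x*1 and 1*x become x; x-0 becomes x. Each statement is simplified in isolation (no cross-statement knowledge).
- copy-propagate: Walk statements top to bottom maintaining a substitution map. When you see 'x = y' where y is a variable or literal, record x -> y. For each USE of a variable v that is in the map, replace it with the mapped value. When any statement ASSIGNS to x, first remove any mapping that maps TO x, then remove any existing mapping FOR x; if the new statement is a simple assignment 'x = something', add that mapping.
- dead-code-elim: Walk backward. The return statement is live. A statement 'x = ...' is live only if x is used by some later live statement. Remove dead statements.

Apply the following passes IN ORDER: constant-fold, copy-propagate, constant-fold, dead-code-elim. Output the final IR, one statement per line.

Answer: b = 2
return b

Derivation:
Initial IR:
  y = 4
  z = 7
  d = 3 - z
  x = 1
  a = 8
  b = x + 1
  v = 3
  return b
After constant-fold (8 stmts):
  y = 4
  z = 7
  d = 3 - z
  x = 1
  a = 8
  b = x + 1
  v = 3
  return b
After copy-propagate (8 stmts):
  y = 4
  z = 7
  d = 3 - 7
  x = 1
  a = 8
  b = 1 + 1
  v = 3
  return b
After constant-fold (8 stmts):
  y = 4
  z = 7
  d = -4
  x = 1
  a = 8
  b = 2
  v = 3
  return b
After dead-code-elim (2 stmts):
  b = 2
  return b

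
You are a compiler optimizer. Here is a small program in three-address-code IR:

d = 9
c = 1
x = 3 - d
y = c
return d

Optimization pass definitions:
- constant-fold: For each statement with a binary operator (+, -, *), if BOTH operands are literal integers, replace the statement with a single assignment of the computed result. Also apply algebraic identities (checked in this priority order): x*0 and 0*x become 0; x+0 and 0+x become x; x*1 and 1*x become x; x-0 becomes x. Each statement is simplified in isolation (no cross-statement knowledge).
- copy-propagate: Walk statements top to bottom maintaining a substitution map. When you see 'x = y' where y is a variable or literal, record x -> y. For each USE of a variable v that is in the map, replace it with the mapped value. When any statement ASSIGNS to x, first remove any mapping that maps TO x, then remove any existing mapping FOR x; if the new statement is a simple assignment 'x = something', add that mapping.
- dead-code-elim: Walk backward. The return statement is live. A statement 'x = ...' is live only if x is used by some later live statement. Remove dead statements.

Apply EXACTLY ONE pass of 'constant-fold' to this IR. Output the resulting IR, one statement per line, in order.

Answer: d = 9
c = 1
x = 3 - d
y = c
return d

Derivation:
Applying constant-fold statement-by-statement:
  [1] d = 9  (unchanged)
  [2] c = 1  (unchanged)
  [3] x = 3 - d  (unchanged)
  [4] y = c  (unchanged)
  [5] return d  (unchanged)
Result (5 stmts):
  d = 9
  c = 1
  x = 3 - d
  y = c
  return d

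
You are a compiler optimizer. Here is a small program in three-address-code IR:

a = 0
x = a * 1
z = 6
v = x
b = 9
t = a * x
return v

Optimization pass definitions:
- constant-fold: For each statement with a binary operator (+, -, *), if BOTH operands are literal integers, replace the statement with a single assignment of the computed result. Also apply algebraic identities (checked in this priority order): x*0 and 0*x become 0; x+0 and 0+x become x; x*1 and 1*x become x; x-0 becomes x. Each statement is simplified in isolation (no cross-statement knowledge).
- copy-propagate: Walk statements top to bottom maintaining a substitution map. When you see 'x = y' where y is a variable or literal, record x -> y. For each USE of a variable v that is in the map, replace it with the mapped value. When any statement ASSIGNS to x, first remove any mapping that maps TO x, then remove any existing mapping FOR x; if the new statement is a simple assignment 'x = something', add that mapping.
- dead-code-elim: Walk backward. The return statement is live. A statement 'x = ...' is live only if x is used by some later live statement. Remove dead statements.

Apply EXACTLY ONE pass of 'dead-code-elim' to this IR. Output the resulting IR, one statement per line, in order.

Answer: a = 0
x = a * 1
v = x
return v

Derivation:
Applying dead-code-elim statement-by-statement:
  [7] return v  -> KEEP (return); live=['v']
  [6] t = a * x  -> DEAD (t not live)
  [5] b = 9  -> DEAD (b not live)
  [4] v = x  -> KEEP; live=['x']
  [3] z = 6  -> DEAD (z not live)
  [2] x = a * 1  -> KEEP; live=['a']
  [1] a = 0  -> KEEP; live=[]
Result (4 stmts):
  a = 0
  x = a * 1
  v = x
  return v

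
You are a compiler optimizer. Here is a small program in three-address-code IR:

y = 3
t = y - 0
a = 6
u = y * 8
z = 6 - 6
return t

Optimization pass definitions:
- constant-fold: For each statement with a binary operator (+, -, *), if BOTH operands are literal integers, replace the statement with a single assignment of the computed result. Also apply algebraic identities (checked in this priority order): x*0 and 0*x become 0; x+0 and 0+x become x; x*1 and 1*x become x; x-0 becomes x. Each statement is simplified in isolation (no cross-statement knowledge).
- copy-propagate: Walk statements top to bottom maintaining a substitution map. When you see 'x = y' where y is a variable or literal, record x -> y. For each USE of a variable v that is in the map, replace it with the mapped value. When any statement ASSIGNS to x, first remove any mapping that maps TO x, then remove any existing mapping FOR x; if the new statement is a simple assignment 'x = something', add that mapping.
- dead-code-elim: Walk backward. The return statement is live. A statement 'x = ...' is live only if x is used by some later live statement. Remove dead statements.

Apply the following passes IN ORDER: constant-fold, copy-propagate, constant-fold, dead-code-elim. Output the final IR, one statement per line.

Initial IR:
  y = 3
  t = y - 0
  a = 6
  u = y * 8
  z = 6 - 6
  return t
After constant-fold (6 stmts):
  y = 3
  t = y
  a = 6
  u = y * 8
  z = 0
  return t
After copy-propagate (6 stmts):
  y = 3
  t = 3
  a = 6
  u = 3 * 8
  z = 0
  return 3
After constant-fold (6 stmts):
  y = 3
  t = 3
  a = 6
  u = 24
  z = 0
  return 3
After dead-code-elim (1 stmts):
  return 3

Answer: return 3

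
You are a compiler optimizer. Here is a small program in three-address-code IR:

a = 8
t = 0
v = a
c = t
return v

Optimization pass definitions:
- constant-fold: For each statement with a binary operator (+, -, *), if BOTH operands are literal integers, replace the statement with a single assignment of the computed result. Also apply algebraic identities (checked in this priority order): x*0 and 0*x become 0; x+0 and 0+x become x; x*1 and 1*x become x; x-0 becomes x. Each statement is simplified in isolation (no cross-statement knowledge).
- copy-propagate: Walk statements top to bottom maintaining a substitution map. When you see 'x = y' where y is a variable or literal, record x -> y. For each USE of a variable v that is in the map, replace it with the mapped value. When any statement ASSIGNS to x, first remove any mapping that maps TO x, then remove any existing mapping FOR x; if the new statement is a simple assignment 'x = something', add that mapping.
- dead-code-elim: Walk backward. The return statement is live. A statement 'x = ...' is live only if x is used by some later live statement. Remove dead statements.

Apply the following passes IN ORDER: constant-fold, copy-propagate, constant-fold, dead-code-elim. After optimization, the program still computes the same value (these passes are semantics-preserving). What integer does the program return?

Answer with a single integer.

Initial IR:
  a = 8
  t = 0
  v = a
  c = t
  return v
After constant-fold (5 stmts):
  a = 8
  t = 0
  v = a
  c = t
  return v
After copy-propagate (5 stmts):
  a = 8
  t = 0
  v = 8
  c = 0
  return 8
After constant-fold (5 stmts):
  a = 8
  t = 0
  v = 8
  c = 0
  return 8
After dead-code-elim (1 stmts):
  return 8
Evaluate:
  a = 8  =>  a = 8
  t = 0  =>  t = 0
  v = a  =>  v = 8
  c = t  =>  c = 0
  return v = 8

Answer: 8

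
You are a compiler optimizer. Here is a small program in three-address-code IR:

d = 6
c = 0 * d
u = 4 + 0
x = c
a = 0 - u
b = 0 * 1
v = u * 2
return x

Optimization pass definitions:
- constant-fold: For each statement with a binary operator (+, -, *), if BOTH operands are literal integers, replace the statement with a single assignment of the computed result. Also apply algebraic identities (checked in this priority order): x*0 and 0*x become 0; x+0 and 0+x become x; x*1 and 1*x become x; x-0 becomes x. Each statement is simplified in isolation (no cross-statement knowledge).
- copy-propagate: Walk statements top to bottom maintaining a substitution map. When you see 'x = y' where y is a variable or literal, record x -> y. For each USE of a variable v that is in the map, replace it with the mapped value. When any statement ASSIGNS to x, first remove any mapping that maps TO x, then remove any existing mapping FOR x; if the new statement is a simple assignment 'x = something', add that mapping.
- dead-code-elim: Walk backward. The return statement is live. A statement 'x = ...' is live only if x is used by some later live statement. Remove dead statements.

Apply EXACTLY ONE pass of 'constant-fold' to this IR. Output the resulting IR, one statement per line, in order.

Applying constant-fold statement-by-statement:
  [1] d = 6  (unchanged)
  [2] c = 0 * d  -> c = 0
  [3] u = 4 + 0  -> u = 4
  [4] x = c  (unchanged)
  [5] a = 0 - u  (unchanged)
  [6] b = 0 * 1  -> b = 0
  [7] v = u * 2  (unchanged)
  [8] return x  (unchanged)
Result (8 stmts):
  d = 6
  c = 0
  u = 4
  x = c
  a = 0 - u
  b = 0
  v = u * 2
  return x

Answer: d = 6
c = 0
u = 4
x = c
a = 0 - u
b = 0
v = u * 2
return x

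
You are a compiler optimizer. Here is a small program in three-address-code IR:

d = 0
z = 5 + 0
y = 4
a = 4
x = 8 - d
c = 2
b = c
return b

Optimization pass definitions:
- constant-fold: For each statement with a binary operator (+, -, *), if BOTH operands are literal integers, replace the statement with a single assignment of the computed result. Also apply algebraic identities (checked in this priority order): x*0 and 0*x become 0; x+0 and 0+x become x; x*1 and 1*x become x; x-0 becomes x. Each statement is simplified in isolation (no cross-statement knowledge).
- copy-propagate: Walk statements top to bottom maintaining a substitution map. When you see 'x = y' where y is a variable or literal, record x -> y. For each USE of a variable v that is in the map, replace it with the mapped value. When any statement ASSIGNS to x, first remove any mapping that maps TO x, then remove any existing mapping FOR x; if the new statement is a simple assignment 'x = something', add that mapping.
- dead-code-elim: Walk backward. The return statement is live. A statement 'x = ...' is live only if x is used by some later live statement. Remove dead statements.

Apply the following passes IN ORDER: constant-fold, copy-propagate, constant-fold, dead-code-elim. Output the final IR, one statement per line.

Initial IR:
  d = 0
  z = 5 + 0
  y = 4
  a = 4
  x = 8 - d
  c = 2
  b = c
  return b
After constant-fold (8 stmts):
  d = 0
  z = 5
  y = 4
  a = 4
  x = 8 - d
  c = 2
  b = c
  return b
After copy-propagate (8 stmts):
  d = 0
  z = 5
  y = 4
  a = 4
  x = 8 - 0
  c = 2
  b = 2
  return 2
After constant-fold (8 stmts):
  d = 0
  z = 5
  y = 4
  a = 4
  x = 8
  c = 2
  b = 2
  return 2
After dead-code-elim (1 stmts):
  return 2

Answer: return 2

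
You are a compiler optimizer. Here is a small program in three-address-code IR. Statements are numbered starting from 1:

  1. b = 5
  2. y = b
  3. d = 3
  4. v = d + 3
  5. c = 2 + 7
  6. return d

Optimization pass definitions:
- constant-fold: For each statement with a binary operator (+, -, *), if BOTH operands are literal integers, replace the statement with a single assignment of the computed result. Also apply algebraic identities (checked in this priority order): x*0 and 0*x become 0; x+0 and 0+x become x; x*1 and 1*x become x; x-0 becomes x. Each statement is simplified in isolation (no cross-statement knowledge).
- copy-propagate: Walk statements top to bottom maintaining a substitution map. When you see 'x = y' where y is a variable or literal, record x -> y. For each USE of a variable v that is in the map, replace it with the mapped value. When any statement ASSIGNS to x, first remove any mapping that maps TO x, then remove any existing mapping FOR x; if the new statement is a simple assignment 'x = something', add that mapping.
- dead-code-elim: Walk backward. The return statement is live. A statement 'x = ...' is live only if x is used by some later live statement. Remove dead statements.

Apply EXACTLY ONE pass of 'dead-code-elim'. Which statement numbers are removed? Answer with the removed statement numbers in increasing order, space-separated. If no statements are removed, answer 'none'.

Answer: 1 2 4 5

Derivation:
Backward liveness scan:
Stmt 1 'b = 5': DEAD (b not in live set [])
Stmt 2 'y = b': DEAD (y not in live set [])
Stmt 3 'd = 3': KEEP (d is live); live-in = []
Stmt 4 'v = d + 3': DEAD (v not in live set ['d'])
Stmt 5 'c = 2 + 7': DEAD (c not in live set ['d'])
Stmt 6 'return d': KEEP (return); live-in = ['d']
Removed statement numbers: [1, 2, 4, 5]
Surviving IR:
  d = 3
  return d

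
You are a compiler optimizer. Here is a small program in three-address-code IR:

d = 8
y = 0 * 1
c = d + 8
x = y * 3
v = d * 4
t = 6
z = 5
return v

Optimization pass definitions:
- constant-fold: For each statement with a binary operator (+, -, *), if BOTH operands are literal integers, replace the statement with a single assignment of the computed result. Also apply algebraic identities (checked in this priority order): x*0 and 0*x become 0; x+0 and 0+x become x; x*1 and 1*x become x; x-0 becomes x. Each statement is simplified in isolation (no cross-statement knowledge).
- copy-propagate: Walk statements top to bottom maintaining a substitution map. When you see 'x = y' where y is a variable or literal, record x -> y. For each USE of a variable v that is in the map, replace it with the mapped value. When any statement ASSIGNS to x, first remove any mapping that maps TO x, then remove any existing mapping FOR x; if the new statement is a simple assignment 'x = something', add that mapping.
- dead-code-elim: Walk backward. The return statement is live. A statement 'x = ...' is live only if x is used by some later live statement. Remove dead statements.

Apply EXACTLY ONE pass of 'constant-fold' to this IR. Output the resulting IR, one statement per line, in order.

Answer: d = 8
y = 0
c = d + 8
x = y * 3
v = d * 4
t = 6
z = 5
return v

Derivation:
Applying constant-fold statement-by-statement:
  [1] d = 8  (unchanged)
  [2] y = 0 * 1  -> y = 0
  [3] c = d + 8  (unchanged)
  [4] x = y * 3  (unchanged)
  [5] v = d * 4  (unchanged)
  [6] t = 6  (unchanged)
  [7] z = 5  (unchanged)
  [8] return v  (unchanged)
Result (8 stmts):
  d = 8
  y = 0
  c = d + 8
  x = y * 3
  v = d * 4
  t = 6
  z = 5
  return v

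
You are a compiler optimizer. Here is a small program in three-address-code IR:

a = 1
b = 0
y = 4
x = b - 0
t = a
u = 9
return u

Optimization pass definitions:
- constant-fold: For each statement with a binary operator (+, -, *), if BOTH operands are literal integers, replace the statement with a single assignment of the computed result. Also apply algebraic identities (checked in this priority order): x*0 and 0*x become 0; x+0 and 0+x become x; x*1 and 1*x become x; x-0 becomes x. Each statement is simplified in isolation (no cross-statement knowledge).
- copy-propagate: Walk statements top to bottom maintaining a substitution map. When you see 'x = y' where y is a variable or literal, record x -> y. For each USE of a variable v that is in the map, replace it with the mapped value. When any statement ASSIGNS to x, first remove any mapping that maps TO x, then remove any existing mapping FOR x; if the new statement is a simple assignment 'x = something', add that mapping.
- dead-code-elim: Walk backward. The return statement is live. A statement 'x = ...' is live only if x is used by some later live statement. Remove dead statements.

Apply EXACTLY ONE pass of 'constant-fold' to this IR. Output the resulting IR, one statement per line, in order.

Applying constant-fold statement-by-statement:
  [1] a = 1  (unchanged)
  [2] b = 0  (unchanged)
  [3] y = 4  (unchanged)
  [4] x = b - 0  -> x = b
  [5] t = a  (unchanged)
  [6] u = 9  (unchanged)
  [7] return u  (unchanged)
Result (7 stmts):
  a = 1
  b = 0
  y = 4
  x = b
  t = a
  u = 9
  return u

Answer: a = 1
b = 0
y = 4
x = b
t = a
u = 9
return u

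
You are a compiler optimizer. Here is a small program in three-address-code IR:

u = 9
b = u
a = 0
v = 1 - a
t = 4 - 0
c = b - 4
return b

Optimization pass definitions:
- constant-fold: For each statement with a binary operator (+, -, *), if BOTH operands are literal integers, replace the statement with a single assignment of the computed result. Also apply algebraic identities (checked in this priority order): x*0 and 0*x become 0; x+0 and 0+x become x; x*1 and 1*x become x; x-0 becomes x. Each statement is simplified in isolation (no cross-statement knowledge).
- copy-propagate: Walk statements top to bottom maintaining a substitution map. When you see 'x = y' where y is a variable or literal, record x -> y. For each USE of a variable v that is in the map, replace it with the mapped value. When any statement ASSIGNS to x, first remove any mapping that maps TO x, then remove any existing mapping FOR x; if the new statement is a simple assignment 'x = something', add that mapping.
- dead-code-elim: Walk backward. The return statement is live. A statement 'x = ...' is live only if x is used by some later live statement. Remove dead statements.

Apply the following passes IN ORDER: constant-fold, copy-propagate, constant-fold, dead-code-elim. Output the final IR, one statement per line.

Initial IR:
  u = 9
  b = u
  a = 0
  v = 1 - a
  t = 4 - 0
  c = b - 4
  return b
After constant-fold (7 stmts):
  u = 9
  b = u
  a = 0
  v = 1 - a
  t = 4
  c = b - 4
  return b
After copy-propagate (7 stmts):
  u = 9
  b = 9
  a = 0
  v = 1 - 0
  t = 4
  c = 9 - 4
  return 9
After constant-fold (7 stmts):
  u = 9
  b = 9
  a = 0
  v = 1
  t = 4
  c = 5
  return 9
After dead-code-elim (1 stmts):
  return 9

Answer: return 9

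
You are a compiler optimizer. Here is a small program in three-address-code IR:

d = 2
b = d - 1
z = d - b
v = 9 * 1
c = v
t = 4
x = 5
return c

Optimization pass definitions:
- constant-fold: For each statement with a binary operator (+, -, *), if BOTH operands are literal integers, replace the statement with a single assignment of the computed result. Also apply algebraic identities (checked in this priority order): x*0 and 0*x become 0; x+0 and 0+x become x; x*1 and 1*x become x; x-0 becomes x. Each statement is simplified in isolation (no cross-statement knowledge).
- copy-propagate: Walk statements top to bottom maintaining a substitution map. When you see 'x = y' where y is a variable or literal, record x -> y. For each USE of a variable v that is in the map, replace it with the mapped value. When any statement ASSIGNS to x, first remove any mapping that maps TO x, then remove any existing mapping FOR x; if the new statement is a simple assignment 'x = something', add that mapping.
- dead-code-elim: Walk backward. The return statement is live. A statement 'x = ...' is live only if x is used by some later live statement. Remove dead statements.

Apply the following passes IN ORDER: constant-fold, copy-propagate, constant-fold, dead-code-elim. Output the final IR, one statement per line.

Initial IR:
  d = 2
  b = d - 1
  z = d - b
  v = 9 * 1
  c = v
  t = 4
  x = 5
  return c
After constant-fold (8 stmts):
  d = 2
  b = d - 1
  z = d - b
  v = 9
  c = v
  t = 4
  x = 5
  return c
After copy-propagate (8 stmts):
  d = 2
  b = 2 - 1
  z = 2 - b
  v = 9
  c = 9
  t = 4
  x = 5
  return 9
After constant-fold (8 stmts):
  d = 2
  b = 1
  z = 2 - b
  v = 9
  c = 9
  t = 4
  x = 5
  return 9
After dead-code-elim (1 stmts):
  return 9

Answer: return 9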